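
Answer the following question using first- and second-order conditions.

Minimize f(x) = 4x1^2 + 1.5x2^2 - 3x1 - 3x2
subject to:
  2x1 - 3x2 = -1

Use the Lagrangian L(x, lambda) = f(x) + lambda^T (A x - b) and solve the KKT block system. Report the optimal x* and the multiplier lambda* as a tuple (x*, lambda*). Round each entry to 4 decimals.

Form the Lagrangian:
  L(x, lambda) = (1/2) x^T Q x + c^T x + lambda^T (A x - b)
Stationarity (grad_x L = 0): Q x + c + A^T lambda = 0.
Primal feasibility: A x = b.

This gives the KKT block system:
  [ Q   A^T ] [ x     ]   [-c ]
  [ A    0  ] [ lambda ] = [ b ]

Solving the linear system:
  x*      = (0.4643, 0.6429)
  lambda* = (-0.3571)
  f(x*)   = -1.8393

x* = (0.4643, 0.6429), lambda* = (-0.3571)


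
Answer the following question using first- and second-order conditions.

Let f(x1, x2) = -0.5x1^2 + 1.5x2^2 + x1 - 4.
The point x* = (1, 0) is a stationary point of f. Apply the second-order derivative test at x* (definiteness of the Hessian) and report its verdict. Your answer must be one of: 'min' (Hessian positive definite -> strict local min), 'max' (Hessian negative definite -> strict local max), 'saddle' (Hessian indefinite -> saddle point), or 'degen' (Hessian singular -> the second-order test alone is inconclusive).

Compute the Hessian H = grad^2 f:
  H = [[-1, 0], [0, 3]]
Verify stationarity: grad f(x*) = H x* + g = (0, 0).
Eigenvalues of H: -1, 3.
Eigenvalues have mixed signs, so H is indefinite -> x* is a saddle point.

saddle


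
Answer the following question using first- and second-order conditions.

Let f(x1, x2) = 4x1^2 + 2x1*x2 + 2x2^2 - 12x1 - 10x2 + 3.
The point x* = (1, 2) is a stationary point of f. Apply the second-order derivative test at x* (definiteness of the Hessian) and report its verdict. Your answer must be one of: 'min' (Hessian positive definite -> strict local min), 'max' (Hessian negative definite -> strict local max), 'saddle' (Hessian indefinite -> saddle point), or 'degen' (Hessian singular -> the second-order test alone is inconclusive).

Compute the Hessian H = grad^2 f:
  H = [[8, 2], [2, 4]]
Verify stationarity: grad f(x*) = H x* + g = (0, 0).
Eigenvalues of H: 3.1716, 8.8284.
Both eigenvalues > 0, so H is positive definite -> x* is a strict local min.

min


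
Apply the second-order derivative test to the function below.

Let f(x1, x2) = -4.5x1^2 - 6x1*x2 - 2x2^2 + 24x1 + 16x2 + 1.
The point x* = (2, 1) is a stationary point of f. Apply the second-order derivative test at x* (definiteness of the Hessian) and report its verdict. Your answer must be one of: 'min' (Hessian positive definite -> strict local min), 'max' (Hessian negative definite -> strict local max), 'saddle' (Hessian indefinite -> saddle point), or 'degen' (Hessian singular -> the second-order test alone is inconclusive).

Compute the Hessian H = grad^2 f:
  H = [[-9, -6], [-6, -4]]
Verify stationarity: grad f(x*) = H x* + g = (0, 0).
Eigenvalues of H: -13, 0.
H has a zero eigenvalue (singular; negative semidefinite but not definite), so H is neither positive definite, negative definite, nor indefinite. The second-order test alone is inconclusive -> degen.
(Indeed, f is constant along the null direction of H through x*, so x* is not a strict local extremum.)

degen


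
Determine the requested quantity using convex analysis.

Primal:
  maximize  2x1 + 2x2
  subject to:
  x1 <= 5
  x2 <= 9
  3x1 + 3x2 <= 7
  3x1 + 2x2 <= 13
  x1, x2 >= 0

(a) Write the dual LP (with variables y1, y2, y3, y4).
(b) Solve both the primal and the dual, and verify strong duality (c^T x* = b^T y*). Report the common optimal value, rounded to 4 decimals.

The standard primal-dual pair for 'max c^T x s.t. A x <= b, x >= 0' is:
  Dual:  min b^T y  s.t.  A^T y >= c,  y >= 0.

So the dual LP is:
  minimize  5y1 + 9y2 + 7y3 + 13y4
  subject to:
    y1 + 3y3 + 3y4 >= 2
    y2 + 3y3 + 2y4 >= 2
    y1, y2, y3, y4 >= 0

Solving the primal: x* = (2.3333, 0).
  primal value c^T x* = 4.6667.
Solving the dual: y* = (0, 0, 0.6667, 0).
  dual value b^T y* = 4.6667.
Strong duality: c^T x* = b^T y*. Confirmed.

4.6667


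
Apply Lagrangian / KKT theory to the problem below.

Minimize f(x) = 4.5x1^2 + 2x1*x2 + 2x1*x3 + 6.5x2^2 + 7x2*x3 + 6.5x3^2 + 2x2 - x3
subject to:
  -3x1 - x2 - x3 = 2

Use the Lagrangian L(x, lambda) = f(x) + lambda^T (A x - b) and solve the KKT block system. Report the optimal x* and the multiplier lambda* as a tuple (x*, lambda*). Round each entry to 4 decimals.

Form the Lagrangian:
  L(x, lambda) = (1/2) x^T Q x + c^T x + lambda^T (A x - b)
Stationarity (grad_x L = 0): Q x + c + A^T lambda = 0.
Primal feasibility: A x = b.

This gives the KKT block system:
  [ Q   A^T ] [ x     ]   [-c ]
  [ A    0  ] [ lambda ] = [ b ]

Solving the linear system:
  x*      = (-0.6264, -0.3103, 0.1897)
  lambda* = (-1.9598)
  f(x*)   = 1.5546

x* = (-0.6264, -0.3103, 0.1897), lambda* = (-1.9598)


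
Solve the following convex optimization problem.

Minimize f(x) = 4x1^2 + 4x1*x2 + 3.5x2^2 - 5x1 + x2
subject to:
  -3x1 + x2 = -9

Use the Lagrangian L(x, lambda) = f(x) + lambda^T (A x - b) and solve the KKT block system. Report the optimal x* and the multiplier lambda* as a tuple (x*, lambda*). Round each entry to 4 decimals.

Form the Lagrangian:
  L(x, lambda) = (1/2) x^T Q x + c^T x + lambda^T (A x - b)
Stationarity (grad_x L = 0): Q x + c + A^T lambda = 0.
Primal feasibility: A x = b.

This gives the KKT block system:
  [ Q   A^T ] [ x     ]   [-c ]
  [ A    0  ] [ lambda ] = [ b ]

Solving the linear system:
  x*      = (2.3895, -1.8316)
  lambda* = (2.2632)
  f(x*)   = 3.2947

x* = (2.3895, -1.8316), lambda* = (2.2632)


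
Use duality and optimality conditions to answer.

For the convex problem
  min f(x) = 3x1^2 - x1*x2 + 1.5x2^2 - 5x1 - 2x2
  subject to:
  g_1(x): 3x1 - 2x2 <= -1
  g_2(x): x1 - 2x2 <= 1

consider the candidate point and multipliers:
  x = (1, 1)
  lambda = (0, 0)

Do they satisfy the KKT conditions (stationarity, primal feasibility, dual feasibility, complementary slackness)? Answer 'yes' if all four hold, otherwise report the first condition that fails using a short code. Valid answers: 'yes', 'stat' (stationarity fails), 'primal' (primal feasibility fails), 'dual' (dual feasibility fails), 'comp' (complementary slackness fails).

Gradient of f: grad f(x) = Q x + c = (0, 0)
Constraint values g_i(x) = a_i^T x - b_i:
  g_1((1, 1)) = 2
  g_2((1, 1)) = -2
Stationarity residual: grad f(x) + sum_i lambda_i a_i = (0, 0)
  -> stationarity OK
Primal feasibility (all g_i <= 0): FAILS
Dual feasibility (all lambda_i >= 0): OK
Complementary slackness (lambda_i * g_i(x) = 0 for all i): OK

Verdict: the first failing condition is primal_feasibility -> primal.

primal


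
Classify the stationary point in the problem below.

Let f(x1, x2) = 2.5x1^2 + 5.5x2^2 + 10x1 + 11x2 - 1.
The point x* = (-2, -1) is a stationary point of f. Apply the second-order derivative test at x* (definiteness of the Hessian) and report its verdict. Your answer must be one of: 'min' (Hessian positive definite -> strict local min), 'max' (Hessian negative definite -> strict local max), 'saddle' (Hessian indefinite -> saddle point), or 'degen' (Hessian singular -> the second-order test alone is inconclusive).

Compute the Hessian H = grad^2 f:
  H = [[5, 0], [0, 11]]
Verify stationarity: grad f(x*) = H x* + g = (0, 0).
Eigenvalues of H: 5, 11.
Both eigenvalues > 0, so H is positive definite -> x* is a strict local min.

min


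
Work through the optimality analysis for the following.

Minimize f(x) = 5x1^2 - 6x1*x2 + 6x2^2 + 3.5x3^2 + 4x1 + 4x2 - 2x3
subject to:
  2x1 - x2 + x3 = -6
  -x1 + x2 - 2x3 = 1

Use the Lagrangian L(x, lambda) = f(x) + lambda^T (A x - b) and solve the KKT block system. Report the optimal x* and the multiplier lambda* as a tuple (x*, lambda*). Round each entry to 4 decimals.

Form the Lagrangian:
  L(x, lambda) = (1/2) x^T Q x + c^T x + lambda^T (A x - b)
Stationarity (grad_x L = 0): Q x + c + A^T lambda = 0.
Primal feasibility: A x = b.

This gives the KKT block system:
  [ Q   A^T ] [ x     ]   [-c ]
  [ A    0  ] [ lambda ] = [ b ]

Solving the linear system:
  x*      = (-4.2584, -1.7753, 0.7416)
  lambda* = (19.6854, 11.4382)
  f(x*)   = 40.5281

x* = (-4.2584, -1.7753, 0.7416), lambda* = (19.6854, 11.4382)


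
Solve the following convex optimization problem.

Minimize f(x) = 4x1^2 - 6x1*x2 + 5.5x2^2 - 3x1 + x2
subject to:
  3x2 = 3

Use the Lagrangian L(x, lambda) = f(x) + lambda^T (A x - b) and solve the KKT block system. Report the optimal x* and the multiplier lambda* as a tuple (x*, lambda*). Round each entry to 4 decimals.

Form the Lagrangian:
  L(x, lambda) = (1/2) x^T Q x + c^T x + lambda^T (A x - b)
Stationarity (grad_x L = 0): Q x + c + A^T lambda = 0.
Primal feasibility: A x = b.

This gives the KKT block system:
  [ Q   A^T ] [ x     ]   [-c ]
  [ A    0  ] [ lambda ] = [ b ]

Solving the linear system:
  x*      = (1.125, 1)
  lambda* = (-1.75)
  f(x*)   = 1.4375

x* = (1.125, 1), lambda* = (-1.75)


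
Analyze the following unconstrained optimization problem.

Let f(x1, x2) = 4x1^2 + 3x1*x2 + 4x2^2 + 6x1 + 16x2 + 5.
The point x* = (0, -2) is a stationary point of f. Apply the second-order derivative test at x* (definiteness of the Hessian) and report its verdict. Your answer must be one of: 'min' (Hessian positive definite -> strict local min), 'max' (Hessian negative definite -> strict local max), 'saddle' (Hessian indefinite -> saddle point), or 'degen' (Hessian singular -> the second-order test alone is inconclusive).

Compute the Hessian H = grad^2 f:
  H = [[8, 3], [3, 8]]
Verify stationarity: grad f(x*) = H x* + g = (0, 0).
Eigenvalues of H: 5, 11.
Both eigenvalues > 0, so H is positive definite -> x* is a strict local min.

min


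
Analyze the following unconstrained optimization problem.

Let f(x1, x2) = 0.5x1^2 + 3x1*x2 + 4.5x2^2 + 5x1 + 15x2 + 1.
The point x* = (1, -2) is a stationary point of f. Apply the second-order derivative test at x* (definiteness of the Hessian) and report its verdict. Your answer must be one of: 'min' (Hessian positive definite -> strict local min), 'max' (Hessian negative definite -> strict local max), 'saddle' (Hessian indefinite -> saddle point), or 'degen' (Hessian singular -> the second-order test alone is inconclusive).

Compute the Hessian H = grad^2 f:
  H = [[1, 3], [3, 9]]
Verify stationarity: grad f(x*) = H x* + g = (0, 0).
Eigenvalues of H: 0, 10.
H has a zero eigenvalue (singular; positive semidefinite but not definite), so H is neither positive definite, negative definite, nor indefinite. The second-order test alone is inconclusive -> degen.
(Indeed, f is constant along the null direction of H through x*, so x* is not a strict local extremum.)

degen


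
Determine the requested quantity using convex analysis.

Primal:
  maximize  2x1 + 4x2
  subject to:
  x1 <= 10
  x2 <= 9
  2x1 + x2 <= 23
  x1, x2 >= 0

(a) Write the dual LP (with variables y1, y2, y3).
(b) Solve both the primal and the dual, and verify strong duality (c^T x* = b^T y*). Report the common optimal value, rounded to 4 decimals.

The standard primal-dual pair for 'max c^T x s.t. A x <= b, x >= 0' is:
  Dual:  min b^T y  s.t.  A^T y >= c,  y >= 0.

So the dual LP is:
  minimize  10y1 + 9y2 + 23y3
  subject to:
    y1 + 2y3 >= 2
    y2 + y3 >= 4
    y1, y2, y3 >= 0

Solving the primal: x* = (7, 9).
  primal value c^T x* = 50.
Solving the dual: y* = (0, 3, 1).
  dual value b^T y* = 50.
Strong duality: c^T x* = b^T y*. Confirmed.

50


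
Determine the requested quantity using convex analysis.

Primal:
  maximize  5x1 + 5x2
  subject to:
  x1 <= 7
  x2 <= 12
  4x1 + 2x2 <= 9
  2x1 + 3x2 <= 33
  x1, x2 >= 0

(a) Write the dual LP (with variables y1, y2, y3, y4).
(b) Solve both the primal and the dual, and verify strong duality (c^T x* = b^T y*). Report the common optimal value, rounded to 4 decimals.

The standard primal-dual pair for 'max c^T x s.t. A x <= b, x >= 0' is:
  Dual:  min b^T y  s.t.  A^T y >= c,  y >= 0.

So the dual LP is:
  minimize  7y1 + 12y2 + 9y3 + 33y4
  subject to:
    y1 + 4y3 + 2y4 >= 5
    y2 + 2y3 + 3y4 >= 5
    y1, y2, y3, y4 >= 0

Solving the primal: x* = (0, 4.5).
  primal value c^T x* = 22.5.
Solving the dual: y* = (0, 0, 2.5, 0).
  dual value b^T y* = 22.5.
Strong duality: c^T x* = b^T y*. Confirmed.

22.5


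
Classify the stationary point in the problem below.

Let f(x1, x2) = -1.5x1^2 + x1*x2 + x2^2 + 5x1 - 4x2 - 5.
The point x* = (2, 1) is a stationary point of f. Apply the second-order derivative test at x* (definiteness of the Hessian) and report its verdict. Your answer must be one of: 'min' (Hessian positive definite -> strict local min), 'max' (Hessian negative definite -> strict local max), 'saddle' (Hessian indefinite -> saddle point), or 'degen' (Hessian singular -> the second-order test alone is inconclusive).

Compute the Hessian H = grad^2 f:
  H = [[-3, 1], [1, 2]]
Verify stationarity: grad f(x*) = H x* + g = (0, 0).
Eigenvalues of H: -3.1926, 2.1926.
Eigenvalues have mixed signs, so H is indefinite -> x* is a saddle point.

saddle


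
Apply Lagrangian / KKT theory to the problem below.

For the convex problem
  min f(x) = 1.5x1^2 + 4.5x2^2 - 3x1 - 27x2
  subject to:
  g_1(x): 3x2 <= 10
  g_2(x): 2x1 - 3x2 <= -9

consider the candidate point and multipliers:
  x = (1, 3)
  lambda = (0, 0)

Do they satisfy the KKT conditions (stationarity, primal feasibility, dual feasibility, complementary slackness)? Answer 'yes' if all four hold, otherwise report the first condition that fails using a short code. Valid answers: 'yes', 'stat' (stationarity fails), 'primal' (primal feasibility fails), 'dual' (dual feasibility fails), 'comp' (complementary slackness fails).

Gradient of f: grad f(x) = Q x + c = (0, 0)
Constraint values g_i(x) = a_i^T x - b_i:
  g_1((1, 3)) = -1
  g_2((1, 3)) = 2
Stationarity residual: grad f(x) + sum_i lambda_i a_i = (0, 0)
  -> stationarity OK
Primal feasibility (all g_i <= 0): FAILS
Dual feasibility (all lambda_i >= 0): OK
Complementary slackness (lambda_i * g_i(x) = 0 for all i): OK

Verdict: the first failing condition is primal_feasibility -> primal.

primal


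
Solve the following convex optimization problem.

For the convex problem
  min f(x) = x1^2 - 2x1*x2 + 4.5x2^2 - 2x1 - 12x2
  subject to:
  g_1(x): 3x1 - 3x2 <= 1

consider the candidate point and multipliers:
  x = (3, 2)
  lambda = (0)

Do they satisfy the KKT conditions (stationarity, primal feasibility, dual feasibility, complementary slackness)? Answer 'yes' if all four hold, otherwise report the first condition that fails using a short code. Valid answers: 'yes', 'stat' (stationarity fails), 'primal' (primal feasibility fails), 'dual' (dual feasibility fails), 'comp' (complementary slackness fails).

Gradient of f: grad f(x) = Q x + c = (0, 0)
Constraint values g_i(x) = a_i^T x - b_i:
  g_1((3, 2)) = 2
Stationarity residual: grad f(x) + sum_i lambda_i a_i = (0, 0)
  -> stationarity OK
Primal feasibility (all g_i <= 0): FAILS
Dual feasibility (all lambda_i >= 0): OK
Complementary slackness (lambda_i * g_i(x) = 0 for all i): OK

Verdict: the first failing condition is primal_feasibility -> primal.

primal


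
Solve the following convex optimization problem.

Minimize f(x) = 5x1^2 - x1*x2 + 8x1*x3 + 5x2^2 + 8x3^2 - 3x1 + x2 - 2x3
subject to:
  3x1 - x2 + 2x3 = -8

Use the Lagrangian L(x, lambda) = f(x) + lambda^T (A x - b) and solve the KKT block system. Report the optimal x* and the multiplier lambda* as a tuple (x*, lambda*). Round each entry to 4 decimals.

Form the Lagrangian:
  L(x, lambda) = (1/2) x^T Q x + c^T x + lambda^T (A x - b)
Stationarity (grad_x L = 0): Q x + c + A^T lambda = 0.
Primal feasibility: A x = b.

This gives the KKT block system:
  [ Q   A^T ] [ x     ]   [-c ]
  [ A    0  ] [ lambda ] = [ b ]

Solving the linear system:
  x*      = (-2.6784, 0.5639, 0.2996)
  lambda* = (9.3172)
  f(x*)   = 41.2687

x* = (-2.6784, 0.5639, 0.2996), lambda* = (9.3172)


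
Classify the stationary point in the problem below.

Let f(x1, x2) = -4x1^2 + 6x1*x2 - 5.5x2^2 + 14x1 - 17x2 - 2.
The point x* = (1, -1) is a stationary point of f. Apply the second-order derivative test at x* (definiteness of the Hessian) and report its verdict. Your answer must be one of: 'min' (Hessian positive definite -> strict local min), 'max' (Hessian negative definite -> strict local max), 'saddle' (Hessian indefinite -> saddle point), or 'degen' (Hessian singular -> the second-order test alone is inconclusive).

Compute the Hessian H = grad^2 f:
  H = [[-8, 6], [6, -11]]
Verify stationarity: grad f(x*) = H x* + g = (0, 0).
Eigenvalues of H: -15.6847, -3.3153.
Both eigenvalues < 0, so H is negative definite -> x* is a strict local max.

max


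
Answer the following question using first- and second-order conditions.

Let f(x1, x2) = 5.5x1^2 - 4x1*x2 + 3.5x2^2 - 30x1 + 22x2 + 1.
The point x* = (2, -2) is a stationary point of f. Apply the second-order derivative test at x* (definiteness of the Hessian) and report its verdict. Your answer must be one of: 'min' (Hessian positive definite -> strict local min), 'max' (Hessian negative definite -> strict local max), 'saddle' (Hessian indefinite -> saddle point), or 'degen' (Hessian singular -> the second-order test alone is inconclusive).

Compute the Hessian H = grad^2 f:
  H = [[11, -4], [-4, 7]]
Verify stationarity: grad f(x*) = H x* + g = (0, 0).
Eigenvalues of H: 4.5279, 13.4721.
Both eigenvalues > 0, so H is positive definite -> x* is a strict local min.

min


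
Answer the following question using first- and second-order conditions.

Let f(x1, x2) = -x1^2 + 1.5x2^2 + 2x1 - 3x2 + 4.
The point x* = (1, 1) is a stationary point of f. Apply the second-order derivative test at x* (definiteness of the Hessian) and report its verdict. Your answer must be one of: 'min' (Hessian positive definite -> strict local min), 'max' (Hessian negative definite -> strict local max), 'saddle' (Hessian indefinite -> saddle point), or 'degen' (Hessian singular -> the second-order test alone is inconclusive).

Compute the Hessian H = grad^2 f:
  H = [[-2, 0], [0, 3]]
Verify stationarity: grad f(x*) = H x* + g = (0, 0).
Eigenvalues of H: -2, 3.
Eigenvalues have mixed signs, so H is indefinite -> x* is a saddle point.

saddle


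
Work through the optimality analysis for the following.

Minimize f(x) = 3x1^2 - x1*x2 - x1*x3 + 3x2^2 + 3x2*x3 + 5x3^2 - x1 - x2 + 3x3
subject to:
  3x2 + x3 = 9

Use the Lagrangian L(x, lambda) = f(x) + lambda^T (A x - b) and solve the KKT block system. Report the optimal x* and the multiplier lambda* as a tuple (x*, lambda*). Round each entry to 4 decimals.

Form the Lagrangian:
  L(x, lambda) = (1/2) x^T Q x + c^T x + lambda^T (A x - b)
Stationarity (grad_x L = 0): Q x + c + A^T lambda = 0.
Primal feasibility: A x = b.

This gives the KKT block system:
  [ Q   A^T ] [ x     ]   [-c ]
  [ A    0  ] [ lambda ] = [ b ]

Solving the linear system:
  x*      = (0.5905, 3.2284, -0.6853)
  lambda* = (-5.2414)
  f(x*)   = 20.6487

x* = (0.5905, 3.2284, -0.6853), lambda* = (-5.2414)


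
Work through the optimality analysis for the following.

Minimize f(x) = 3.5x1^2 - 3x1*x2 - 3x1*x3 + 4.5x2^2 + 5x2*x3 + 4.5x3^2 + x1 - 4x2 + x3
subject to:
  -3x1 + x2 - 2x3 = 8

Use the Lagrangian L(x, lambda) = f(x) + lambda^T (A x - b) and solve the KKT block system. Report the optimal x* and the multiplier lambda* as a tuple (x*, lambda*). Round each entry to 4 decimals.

Form the Lagrangian:
  L(x, lambda) = (1/2) x^T Q x + c^T x + lambda^T (A x - b)
Stationarity (grad_x L = 0): Q x + c + A^T lambda = 0.
Primal feasibility: A x = b.

This gives the KKT block system:
  [ Q   A^T ] [ x     ]   [-c ]
  [ A    0  ] [ lambda ] = [ b ]

Solving the linear system:
  x*      = (-1.2053, 1.1632, -1.6105)
  lambda* = (-2.0316)
  f(x*)   = 4.3921

x* = (-1.2053, 1.1632, -1.6105), lambda* = (-2.0316)


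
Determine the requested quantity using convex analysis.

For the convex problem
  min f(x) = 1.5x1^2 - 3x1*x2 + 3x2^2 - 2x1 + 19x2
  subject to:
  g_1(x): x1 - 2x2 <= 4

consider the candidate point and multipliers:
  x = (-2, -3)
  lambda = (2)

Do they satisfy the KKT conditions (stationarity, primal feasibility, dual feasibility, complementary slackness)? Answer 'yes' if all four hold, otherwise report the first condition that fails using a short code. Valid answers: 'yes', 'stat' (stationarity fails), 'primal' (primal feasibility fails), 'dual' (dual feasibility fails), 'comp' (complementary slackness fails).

Gradient of f: grad f(x) = Q x + c = (1, 7)
Constraint values g_i(x) = a_i^T x - b_i:
  g_1((-2, -3)) = 0
Stationarity residual: grad f(x) + sum_i lambda_i a_i = (3, 3)
  -> stationarity FAILS
Primal feasibility (all g_i <= 0): OK
Dual feasibility (all lambda_i >= 0): OK
Complementary slackness (lambda_i * g_i(x) = 0 for all i): OK

Verdict: the first failing condition is stationarity -> stat.

stat


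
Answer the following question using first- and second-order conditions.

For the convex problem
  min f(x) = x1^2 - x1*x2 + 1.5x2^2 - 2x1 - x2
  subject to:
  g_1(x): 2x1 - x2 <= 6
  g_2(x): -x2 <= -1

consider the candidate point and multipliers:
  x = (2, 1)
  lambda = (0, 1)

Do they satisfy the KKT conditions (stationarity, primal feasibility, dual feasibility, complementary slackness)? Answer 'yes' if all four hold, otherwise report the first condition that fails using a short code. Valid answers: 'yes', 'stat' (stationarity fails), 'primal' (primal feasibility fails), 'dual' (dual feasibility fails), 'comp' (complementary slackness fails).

Gradient of f: grad f(x) = Q x + c = (1, 0)
Constraint values g_i(x) = a_i^T x - b_i:
  g_1((2, 1)) = -3
  g_2((2, 1)) = 0
Stationarity residual: grad f(x) + sum_i lambda_i a_i = (1, -1)
  -> stationarity FAILS
Primal feasibility (all g_i <= 0): OK
Dual feasibility (all lambda_i >= 0): OK
Complementary slackness (lambda_i * g_i(x) = 0 for all i): OK

Verdict: the first failing condition is stationarity -> stat.

stat


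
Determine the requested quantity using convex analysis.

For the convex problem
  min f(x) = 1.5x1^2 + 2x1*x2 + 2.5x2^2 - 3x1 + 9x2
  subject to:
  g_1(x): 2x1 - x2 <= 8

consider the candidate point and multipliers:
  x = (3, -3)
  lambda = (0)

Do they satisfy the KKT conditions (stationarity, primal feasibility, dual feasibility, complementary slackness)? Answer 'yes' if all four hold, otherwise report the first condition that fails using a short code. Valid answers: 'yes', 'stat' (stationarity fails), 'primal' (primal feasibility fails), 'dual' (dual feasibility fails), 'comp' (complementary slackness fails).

Gradient of f: grad f(x) = Q x + c = (0, 0)
Constraint values g_i(x) = a_i^T x - b_i:
  g_1((3, -3)) = 1
Stationarity residual: grad f(x) + sum_i lambda_i a_i = (0, 0)
  -> stationarity OK
Primal feasibility (all g_i <= 0): FAILS
Dual feasibility (all lambda_i >= 0): OK
Complementary slackness (lambda_i * g_i(x) = 0 for all i): OK

Verdict: the first failing condition is primal_feasibility -> primal.

primal


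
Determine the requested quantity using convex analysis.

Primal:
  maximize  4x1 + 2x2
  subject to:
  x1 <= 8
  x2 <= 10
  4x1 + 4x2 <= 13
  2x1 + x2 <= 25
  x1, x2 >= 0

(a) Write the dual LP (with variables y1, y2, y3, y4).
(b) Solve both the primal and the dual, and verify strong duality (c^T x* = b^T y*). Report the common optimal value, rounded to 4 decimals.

The standard primal-dual pair for 'max c^T x s.t. A x <= b, x >= 0' is:
  Dual:  min b^T y  s.t.  A^T y >= c,  y >= 0.

So the dual LP is:
  minimize  8y1 + 10y2 + 13y3 + 25y4
  subject to:
    y1 + 4y3 + 2y4 >= 4
    y2 + 4y3 + y4 >= 2
    y1, y2, y3, y4 >= 0

Solving the primal: x* = (3.25, 0).
  primal value c^T x* = 13.
Solving the dual: y* = (0, 0, 1, 0).
  dual value b^T y* = 13.
Strong duality: c^T x* = b^T y*. Confirmed.

13


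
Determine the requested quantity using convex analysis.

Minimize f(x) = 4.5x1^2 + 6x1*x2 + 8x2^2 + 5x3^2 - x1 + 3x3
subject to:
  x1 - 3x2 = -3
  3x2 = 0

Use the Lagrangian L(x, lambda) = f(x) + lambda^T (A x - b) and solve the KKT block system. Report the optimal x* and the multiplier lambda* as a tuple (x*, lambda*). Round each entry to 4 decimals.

Form the Lagrangian:
  L(x, lambda) = (1/2) x^T Q x + c^T x + lambda^T (A x - b)
Stationarity (grad_x L = 0): Q x + c + A^T lambda = 0.
Primal feasibility: A x = b.

This gives the KKT block system:
  [ Q   A^T ] [ x     ]   [-c ]
  [ A    0  ] [ lambda ] = [ b ]

Solving the linear system:
  x*      = (-3, 0, -0.3)
  lambda* = (28, 34)
  f(x*)   = 43.05

x* = (-3, 0, -0.3), lambda* = (28, 34)


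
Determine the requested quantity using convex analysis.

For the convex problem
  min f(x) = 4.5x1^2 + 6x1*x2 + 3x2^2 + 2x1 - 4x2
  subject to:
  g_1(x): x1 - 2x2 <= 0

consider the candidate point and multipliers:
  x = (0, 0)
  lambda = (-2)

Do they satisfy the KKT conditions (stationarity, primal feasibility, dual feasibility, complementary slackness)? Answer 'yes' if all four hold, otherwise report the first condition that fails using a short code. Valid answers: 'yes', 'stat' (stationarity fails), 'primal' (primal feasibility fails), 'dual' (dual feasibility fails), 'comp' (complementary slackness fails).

Gradient of f: grad f(x) = Q x + c = (2, -4)
Constraint values g_i(x) = a_i^T x - b_i:
  g_1((0, 0)) = 0
Stationarity residual: grad f(x) + sum_i lambda_i a_i = (0, 0)
  -> stationarity OK
Primal feasibility (all g_i <= 0): OK
Dual feasibility (all lambda_i >= 0): FAILS
Complementary slackness (lambda_i * g_i(x) = 0 for all i): OK

Verdict: the first failing condition is dual_feasibility -> dual.

dual


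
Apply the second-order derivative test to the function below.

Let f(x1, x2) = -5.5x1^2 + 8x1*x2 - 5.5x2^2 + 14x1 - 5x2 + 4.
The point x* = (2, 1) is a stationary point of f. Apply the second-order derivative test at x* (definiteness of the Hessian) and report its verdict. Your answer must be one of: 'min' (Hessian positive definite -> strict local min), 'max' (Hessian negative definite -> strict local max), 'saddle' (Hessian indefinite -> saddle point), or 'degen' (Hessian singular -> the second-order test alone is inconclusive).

Compute the Hessian H = grad^2 f:
  H = [[-11, 8], [8, -11]]
Verify stationarity: grad f(x*) = H x* + g = (0, 0).
Eigenvalues of H: -19, -3.
Both eigenvalues < 0, so H is negative definite -> x* is a strict local max.

max


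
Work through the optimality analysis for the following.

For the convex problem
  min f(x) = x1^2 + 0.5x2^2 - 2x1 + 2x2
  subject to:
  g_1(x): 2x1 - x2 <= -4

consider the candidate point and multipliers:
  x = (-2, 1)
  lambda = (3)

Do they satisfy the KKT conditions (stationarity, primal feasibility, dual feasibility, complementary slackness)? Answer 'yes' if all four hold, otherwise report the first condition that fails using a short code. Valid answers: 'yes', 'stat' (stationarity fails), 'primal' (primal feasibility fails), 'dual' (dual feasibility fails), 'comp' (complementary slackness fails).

Gradient of f: grad f(x) = Q x + c = (-6, 3)
Constraint values g_i(x) = a_i^T x - b_i:
  g_1((-2, 1)) = -1
Stationarity residual: grad f(x) + sum_i lambda_i a_i = (0, 0)
  -> stationarity OK
Primal feasibility (all g_i <= 0): OK
Dual feasibility (all lambda_i >= 0): OK
Complementary slackness (lambda_i * g_i(x) = 0 for all i): FAILS

Verdict: the first failing condition is complementary_slackness -> comp.

comp


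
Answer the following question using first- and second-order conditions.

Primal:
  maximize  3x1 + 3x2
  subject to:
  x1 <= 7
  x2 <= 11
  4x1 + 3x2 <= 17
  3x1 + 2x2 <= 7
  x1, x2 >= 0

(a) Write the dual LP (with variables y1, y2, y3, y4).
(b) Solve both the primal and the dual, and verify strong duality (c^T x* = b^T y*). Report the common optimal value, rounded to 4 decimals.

The standard primal-dual pair for 'max c^T x s.t. A x <= b, x >= 0' is:
  Dual:  min b^T y  s.t.  A^T y >= c,  y >= 0.

So the dual LP is:
  minimize  7y1 + 11y2 + 17y3 + 7y4
  subject to:
    y1 + 4y3 + 3y4 >= 3
    y2 + 3y3 + 2y4 >= 3
    y1, y2, y3, y4 >= 0

Solving the primal: x* = (0, 3.5).
  primal value c^T x* = 10.5.
Solving the dual: y* = (0, 0, 0, 1.5).
  dual value b^T y* = 10.5.
Strong duality: c^T x* = b^T y*. Confirmed.

10.5


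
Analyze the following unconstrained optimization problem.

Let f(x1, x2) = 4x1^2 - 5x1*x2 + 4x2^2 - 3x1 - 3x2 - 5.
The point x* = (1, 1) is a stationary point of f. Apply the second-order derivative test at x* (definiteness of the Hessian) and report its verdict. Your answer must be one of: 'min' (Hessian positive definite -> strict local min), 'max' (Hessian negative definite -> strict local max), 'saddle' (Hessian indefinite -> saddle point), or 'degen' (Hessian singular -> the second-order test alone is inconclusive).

Compute the Hessian H = grad^2 f:
  H = [[8, -5], [-5, 8]]
Verify stationarity: grad f(x*) = H x* + g = (0, 0).
Eigenvalues of H: 3, 13.
Both eigenvalues > 0, so H is positive definite -> x* is a strict local min.

min


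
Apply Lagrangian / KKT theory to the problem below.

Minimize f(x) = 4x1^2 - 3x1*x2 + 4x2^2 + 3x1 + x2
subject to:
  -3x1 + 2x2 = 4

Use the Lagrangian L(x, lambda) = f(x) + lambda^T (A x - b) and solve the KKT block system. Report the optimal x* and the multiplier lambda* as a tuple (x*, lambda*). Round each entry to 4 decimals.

Form the Lagrangian:
  L(x, lambda) = (1/2) x^T Q x + c^T x + lambda^T (A x - b)
Stationarity (grad_x L = 0): Q x + c + A^T lambda = 0.
Primal feasibility: A x = b.

This gives the KKT block system:
  [ Q   A^T ] [ x     ]   [-c ]
  [ A    0  ] [ lambda ] = [ b ]

Solving the linear system:
  x*      = (-1.3235, 0.0147)
  lambda* = (-2.5441)
  f(x*)   = 3.1103

x* = (-1.3235, 0.0147), lambda* = (-2.5441)


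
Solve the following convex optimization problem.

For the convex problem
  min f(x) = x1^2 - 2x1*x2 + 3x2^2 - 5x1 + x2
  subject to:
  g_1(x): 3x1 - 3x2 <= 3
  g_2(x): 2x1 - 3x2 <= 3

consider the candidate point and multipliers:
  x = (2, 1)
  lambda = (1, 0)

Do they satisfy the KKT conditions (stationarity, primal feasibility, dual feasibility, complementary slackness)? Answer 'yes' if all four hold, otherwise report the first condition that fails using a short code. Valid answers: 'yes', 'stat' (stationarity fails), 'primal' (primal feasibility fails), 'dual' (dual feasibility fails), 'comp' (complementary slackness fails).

Gradient of f: grad f(x) = Q x + c = (-3, 3)
Constraint values g_i(x) = a_i^T x - b_i:
  g_1((2, 1)) = 0
  g_2((2, 1)) = -2
Stationarity residual: grad f(x) + sum_i lambda_i a_i = (0, 0)
  -> stationarity OK
Primal feasibility (all g_i <= 0): OK
Dual feasibility (all lambda_i >= 0): OK
Complementary slackness (lambda_i * g_i(x) = 0 for all i): OK

Verdict: yes, KKT holds.

yes


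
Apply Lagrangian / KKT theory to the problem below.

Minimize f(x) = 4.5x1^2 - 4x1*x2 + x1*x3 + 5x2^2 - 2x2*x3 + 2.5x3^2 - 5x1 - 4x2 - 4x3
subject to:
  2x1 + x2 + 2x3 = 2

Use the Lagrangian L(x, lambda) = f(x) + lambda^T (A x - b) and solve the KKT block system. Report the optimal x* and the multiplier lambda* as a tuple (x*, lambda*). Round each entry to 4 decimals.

Form the Lagrangian:
  L(x, lambda) = (1/2) x^T Q x + c^T x + lambda^T (A x - b)
Stationarity (grad_x L = 0): Q x + c + A^T lambda = 0.
Primal feasibility: A x = b.

This gives the KKT block system:
  [ Q   A^T ] [ x     ]   [-c ]
  [ A    0  ] [ lambda ] = [ b ]

Solving the linear system:
  x*      = (0.4167, 0.4906, 0.3381)
  lambda* = (1.4371)
  f(x*)   = -4.136

x* = (0.4167, 0.4906, 0.3381), lambda* = (1.4371)


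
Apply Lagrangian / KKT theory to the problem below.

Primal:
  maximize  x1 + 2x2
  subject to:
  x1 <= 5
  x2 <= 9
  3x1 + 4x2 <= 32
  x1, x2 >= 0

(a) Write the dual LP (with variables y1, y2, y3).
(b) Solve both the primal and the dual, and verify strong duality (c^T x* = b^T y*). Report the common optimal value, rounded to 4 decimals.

The standard primal-dual pair for 'max c^T x s.t. A x <= b, x >= 0' is:
  Dual:  min b^T y  s.t.  A^T y >= c,  y >= 0.

So the dual LP is:
  minimize  5y1 + 9y2 + 32y3
  subject to:
    y1 + 3y3 >= 1
    y2 + 4y3 >= 2
    y1, y2, y3 >= 0

Solving the primal: x* = (0, 8).
  primal value c^T x* = 16.
Solving the dual: y* = (0, 0, 0.5).
  dual value b^T y* = 16.
Strong duality: c^T x* = b^T y*. Confirmed.

16


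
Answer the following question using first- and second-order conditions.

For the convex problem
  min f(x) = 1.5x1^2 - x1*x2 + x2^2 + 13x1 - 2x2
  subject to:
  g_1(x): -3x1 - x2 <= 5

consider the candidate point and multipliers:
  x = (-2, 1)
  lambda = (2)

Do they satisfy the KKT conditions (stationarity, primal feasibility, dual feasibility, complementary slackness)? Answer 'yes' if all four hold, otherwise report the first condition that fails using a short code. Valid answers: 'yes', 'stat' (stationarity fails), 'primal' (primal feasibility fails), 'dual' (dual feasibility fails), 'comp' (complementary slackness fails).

Gradient of f: grad f(x) = Q x + c = (6, 2)
Constraint values g_i(x) = a_i^T x - b_i:
  g_1((-2, 1)) = 0
Stationarity residual: grad f(x) + sum_i lambda_i a_i = (0, 0)
  -> stationarity OK
Primal feasibility (all g_i <= 0): OK
Dual feasibility (all lambda_i >= 0): OK
Complementary slackness (lambda_i * g_i(x) = 0 for all i): OK

Verdict: yes, KKT holds.

yes


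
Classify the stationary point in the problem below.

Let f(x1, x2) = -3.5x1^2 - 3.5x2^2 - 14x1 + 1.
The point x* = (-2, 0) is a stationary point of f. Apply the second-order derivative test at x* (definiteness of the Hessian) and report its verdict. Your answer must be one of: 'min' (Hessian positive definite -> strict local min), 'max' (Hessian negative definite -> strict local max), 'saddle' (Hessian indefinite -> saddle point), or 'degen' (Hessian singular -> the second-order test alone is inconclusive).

Compute the Hessian H = grad^2 f:
  H = [[-7, 0], [0, -7]]
Verify stationarity: grad f(x*) = H x* + g = (0, 0).
Eigenvalues of H: -7, -7.
Both eigenvalues < 0, so H is negative definite -> x* is a strict local max.

max


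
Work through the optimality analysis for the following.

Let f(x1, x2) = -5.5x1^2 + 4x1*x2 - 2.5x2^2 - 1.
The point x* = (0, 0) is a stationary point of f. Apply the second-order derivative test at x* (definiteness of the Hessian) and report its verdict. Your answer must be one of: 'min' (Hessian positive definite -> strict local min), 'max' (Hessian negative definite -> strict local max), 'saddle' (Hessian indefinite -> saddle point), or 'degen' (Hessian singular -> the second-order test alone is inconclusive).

Compute the Hessian H = grad^2 f:
  H = [[-11, 4], [4, -5]]
Verify stationarity: grad f(x*) = H x* + g = (0, 0).
Eigenvalues of H: -13, -3.
Both eigenvalues < 0, so H is negative definite -> x* is a strict local max.

max


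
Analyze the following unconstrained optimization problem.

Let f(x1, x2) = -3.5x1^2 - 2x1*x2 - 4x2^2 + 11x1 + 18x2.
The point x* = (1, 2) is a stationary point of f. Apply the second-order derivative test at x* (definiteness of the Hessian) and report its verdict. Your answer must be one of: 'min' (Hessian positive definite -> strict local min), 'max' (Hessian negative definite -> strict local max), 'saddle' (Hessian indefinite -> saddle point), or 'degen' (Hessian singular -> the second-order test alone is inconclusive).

Compute the Hessian H = grad^2 f:
  H = [[-7, -2], [-2, -8]]
Verify stationarity: grad f(x*) = H x* + g = (0, 0).
Eigenvalues of H: -9.5616, -5.4384.
Both eigenvalues < 0, so H is negative definite -> x* is a strict local max.

max


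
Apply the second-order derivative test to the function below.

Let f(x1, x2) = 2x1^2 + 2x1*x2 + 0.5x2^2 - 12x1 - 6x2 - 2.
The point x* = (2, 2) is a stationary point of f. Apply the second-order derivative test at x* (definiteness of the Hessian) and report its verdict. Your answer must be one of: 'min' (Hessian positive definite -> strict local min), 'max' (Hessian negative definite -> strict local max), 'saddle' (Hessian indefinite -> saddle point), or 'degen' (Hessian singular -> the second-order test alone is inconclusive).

Compute the Hessian H = grad^2 f:
  H = [[4, 2], [2, 1]]
Verify stationarity: grad f(x*) = H x* + g = (0, 0).
Eigenvalues of H: 0, 5.
H has a zero eigenvalue (singular; positive semidefinite but not definite), so H is neither positive definite, negative definite, nor indefinite. The second-order test alone is inconclusive -> degen.
(Indeed, f is constant along the null direction of H through x*, so x* is not a strict local extremum.)

degen


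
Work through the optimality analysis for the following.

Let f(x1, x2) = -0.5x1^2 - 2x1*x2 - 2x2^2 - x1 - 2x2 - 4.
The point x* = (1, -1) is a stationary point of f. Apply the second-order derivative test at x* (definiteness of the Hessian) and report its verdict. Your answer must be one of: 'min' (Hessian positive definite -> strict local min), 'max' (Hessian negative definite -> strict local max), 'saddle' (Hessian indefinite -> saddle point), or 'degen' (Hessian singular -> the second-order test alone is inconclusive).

Compute the Hessian H = grad^2 f:
  H = [[-1, -2], [-2, -4]]
Verify stationarity: grad f(x*) = H x* + g = (0, 0).
Eigenvalues of H: -5, 0.
H has a zero eigenvalue (singular; negative semidefinite but not definite), so H is neither positive definite, negative definite, nor indefinite. The second-order test alone is inconclusive -> degen.
(Indeed, f is constant along the null direction of H through x*, so x* is not a strict local extremum.)

degen


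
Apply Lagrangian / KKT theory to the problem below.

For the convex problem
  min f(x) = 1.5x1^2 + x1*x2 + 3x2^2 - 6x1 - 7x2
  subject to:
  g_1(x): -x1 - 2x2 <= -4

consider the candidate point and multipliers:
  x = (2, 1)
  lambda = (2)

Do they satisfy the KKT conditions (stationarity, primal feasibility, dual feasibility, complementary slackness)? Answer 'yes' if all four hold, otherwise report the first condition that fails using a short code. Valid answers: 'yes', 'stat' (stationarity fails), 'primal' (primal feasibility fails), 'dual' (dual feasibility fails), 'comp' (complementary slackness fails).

Gradient of f: grad f(x) = Q x + c = (1, 1)
Constraint values g_i(x) = a_i^T x - b_i:
  g_1((2, 1)) = 0
Stationarity residual: grad f(x) + sum_i lambda_i a_i = (-1, -3)
  -> stationarity FAILS
Primal feasibility (all g_i <= 0): OK
Dual feasibility (all lambda_i >= 0): OK
Complementary slackness (lambda_i * g_i(x) = 0 for all i): OK

Verdict: the first failing condition is stationarity -> stat.

stat


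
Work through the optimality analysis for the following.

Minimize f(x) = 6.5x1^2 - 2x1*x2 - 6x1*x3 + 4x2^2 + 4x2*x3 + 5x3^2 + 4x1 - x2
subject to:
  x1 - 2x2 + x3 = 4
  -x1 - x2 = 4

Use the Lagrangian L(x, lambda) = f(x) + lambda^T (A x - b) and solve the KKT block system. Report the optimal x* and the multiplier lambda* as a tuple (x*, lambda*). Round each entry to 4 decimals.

Form the Lagrangian:
  L(x, lambda) = (1/2) x^T Q x + c^T x + lambda^T (A x - b)
Stationarity (grad_x L = 0): Q x + c + A^T lambda = 0.
Primal feasibility: A x = b.

This gives the KKT block system:
  [ Q   A^T ] [ x     ]   [-c ]
  [ A    0  ] [ lambda ] = [ b ]

Solving the linear system:
  x*      = (-1.4457, -2.5543, 0.3371)
  lambda* = (-1.8286, -13.5371)
  f(x*)   = 29.1171

x* = (-1.4457, -2.5543, 0.3371), lambda* = (-1.8286, -13.5371)


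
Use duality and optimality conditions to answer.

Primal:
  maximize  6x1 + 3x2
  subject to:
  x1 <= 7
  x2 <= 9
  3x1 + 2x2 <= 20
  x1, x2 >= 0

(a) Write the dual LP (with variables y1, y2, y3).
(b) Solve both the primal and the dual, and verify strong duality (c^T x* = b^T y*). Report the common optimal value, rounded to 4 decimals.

The standard primal-dual pair for 'max c^T x s.t. A x <= b, x >= 0' is:
  Dual:  min b^T y  s.t.  A^T y >= c,  y >= 0.

So the dual LP is:
  minimize  7y1 + 9y2 + 20y3
  subject to:
    y1 + 3y3 >= 6
    y2 + 2y3 >= 3
    y1, y2, y3 >= 0

Solving the primal: x* = (6.6667, 0).
  primal value c^T x* = 40.
Solving the dual: y* = (0, 0, 2).
  dual value b^T y* = 40.
Strong duality: c^T x* = b^T y*. Confirmed.

40


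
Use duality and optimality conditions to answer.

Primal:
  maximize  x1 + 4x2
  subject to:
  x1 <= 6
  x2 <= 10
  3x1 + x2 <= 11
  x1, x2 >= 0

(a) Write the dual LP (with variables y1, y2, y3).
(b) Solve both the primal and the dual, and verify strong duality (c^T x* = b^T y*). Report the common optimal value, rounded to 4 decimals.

The standard primal-dual pair for 'max c^T x s.t. A x <= b, x >= 0' is:
  Dual:  min b^T y  s.t.  A^T y >= c,  y >= 0.

So the dual LP is:
  minimize  6y1 + 10y2 + 11y3
  subject to:
    y1 + 3y3 >= 1
    y2 + y3 >= 4
    y1, y2, y3 >= 0

Solving the primal: x* = (0.3333, 10).
  primal value c^T x* = 40.3333.
Solving the dual: y* = (0, 3.6667, 0.3333).
  dual value b^T y* = 40.3333.
Strong duality: c^T x* = b^T y*. Confirmed.

40.3333
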